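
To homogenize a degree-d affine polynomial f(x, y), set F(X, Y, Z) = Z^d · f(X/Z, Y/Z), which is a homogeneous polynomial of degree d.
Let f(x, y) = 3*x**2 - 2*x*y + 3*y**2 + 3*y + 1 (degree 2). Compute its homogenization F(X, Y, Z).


F(X, Y, Z) = 3*X**2 - 2*X*Y + 3*Y**2 + 3*Y*Z + Z**2

deg(f) = 2.
Substitute x = X/Z, y = Y/Z into f, then multiply by Z^2.
  monomial 3·x^2·y^0 ↦ 3·X^2·Y^0·Z^0.
  monomial -2·x^1·y^1 ↦ -2·X^1·Y^1·Z^0.
  monomial 3·x^0·y^2 ↦ 3·X^0·Y^2·Z^0.
  monomial 3·x^0·y^1 ↦ 3·X^0·Y^1·Z^1.
  monomial 1·x^0·y^0 ↦ 1·X^0·Y^0·Z^2.
Collecting: F(X, Y, Z) = 3*X**2 - 2*X*Y + 3*Y**2 + 3*Y*Z + Z**2.


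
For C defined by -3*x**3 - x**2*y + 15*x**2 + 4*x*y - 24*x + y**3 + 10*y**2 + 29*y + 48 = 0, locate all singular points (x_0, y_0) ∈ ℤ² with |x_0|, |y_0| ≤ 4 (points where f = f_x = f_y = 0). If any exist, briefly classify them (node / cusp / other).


Singular points: {(2, -3)}; classification: cusp.

Compute partial derivatives:
  f_x = -9*x**2 - 2*x*y + 30*x + 4*y - 24.
  f_y = -x**2 + 4*x + 3*y**2 + 20*y + 29.
Scan x_0 ∈ {−4, ..., 4}. For each x_0, f_y(x_0, y) is a polynomial in y; find its integer roots y ∈ {−4, ..., 4}, then test f_x and f at those candidates.
  x = -4: f_y(-4, y) = 3*y**2 + 20*y - 3; no integer root y with |y| ≤ 4.
  x = -3: f_y(-3, y) = 3*y**2 + 20*y + 8; no integer root y with |y| ≤ 4.
  x = -2: f_y(-2, y) = 3*y**2 + 20*y + 17; vanishes at y ∈ {-1}. (-2, -1): f_x = -128 ≠ 0.
  x = -1: f_y(-1, y) = 3*y**2 + 20*y + 24; no integer root y with |y| ≤ 4.
  x = 0: f_y(0, y) = 3*y**2 + 20*y + 29; no integer root y with |y| ≤ 4.
  x = 1: f_y(1, y) = 3*y**2 + 20*y + 32; vanishes at y ∈ {-4}. (1, -4): f_x = -11 ≠ 0.
  x = 2: f_y(2, y) = 3*y**2 + 20*y + 33; vanishes at y ∈ {-3}. (2, -3): f_x = 0, f = 0 — SINGULAR.
  x = 3: f_y(3, y) = 3*y**2 + 20*y + 32; vanishes at y ∈ {-4}. (3, -4): f_x = -7 ≠ 0.
  x = 4: f_y(4, y) = 3*y**2 + 20*y + 29; no integer root y with |y| ≤ 4.
Only singular point on the grid: (2, -3).
Classify: substitute x = 2 + u, y = -3 + v and expand: f = -3*u**3 - u**2*v + v**3 + v**2.
No constant or linear terms (consistent with a singular point). Quadratic part: v**2. Cubic part: -3*u**3 - u**2*v + v**3.
The quadratic part v**2 is a perfect square, so there is a single (double) tangent line v = 0, i.e. y = -3. Restricting the cubic part to that line (v = 0) leaves -3*u**3 ≠ 0, so f is not divisible by v and the branch is v² ≈ 3*u**3 to lowest order — this is a cusp.
Classification: cusp.


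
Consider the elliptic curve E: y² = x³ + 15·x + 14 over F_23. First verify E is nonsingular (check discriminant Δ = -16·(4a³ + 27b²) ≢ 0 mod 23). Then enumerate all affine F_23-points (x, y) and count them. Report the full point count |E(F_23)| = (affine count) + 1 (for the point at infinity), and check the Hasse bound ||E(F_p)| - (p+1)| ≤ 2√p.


Affine points = {(2, 11), (2, 12), (4, 0), (7, 5), (7, 18), (8, 5), (8, 18), (9, 2), (9, 21), (12, 6), (12, 17), (14, 1), (14, 22), (15, 7), (15, 16), (16, 7), (16, 16)}; affine count = 17; |E(F_23)| = 18.

Discriminant check: Δ ∝ 4a³ + 27b² = 4·15³ + 27·14² = 4·3375 + 27·196 ≡ 1 (mod 23). Nonzero ⇒ E is nonsingular.
For each x ∈ F_23, compute rhs = x³ + 15·x + 14 mod 23, then count y ∈ F_23 with y² ≡ rhs.
  x = 0: rhs = 14, matching y values: none (0 points).
  x = 1: rhs = 7, matching y values: none (0 points).
  x = 2: rhs = 6, matching y values: 11, 12 (2 points).
  x = 3: rhs = 17, matching y values: none (0 points).
  x = 4: rhs = 0, matching y values: 0 (1 points).
  x = 5: rhs = 7, matching y values: none (0 points).
  x = 6: rhs = 21, matching y values: none (0 points).
  x = 7: rhs = 2, matching y values: 5, 18 (2 points).
  x = 8: rhs = 2, matching y values: 5, 18 (2 points).
  x = 9: rhs = 4, matching y values: 2, 21 (2 points).
  x = 10: rhs = 14, matching y values: none (0 points).
  x = 11: rhs = 15, matching y values: none (0 points).
  x = 12: rhs = 13, matching y values: 6, 17 (2 points).
  x = 13: rhs = 14, matching y values: none (0 points).
  x = 14: rhs = 1, matching y values: 1, 22 (2 points).
  x = 15: rhs = 3, matching y values: 7, 16 (2 points).
  x = 16: rhs = 3, matching y values: 7, 16 (2 points).
  x = 17: rhs = 7, matching y values: none (0 points).
  x = 18: rhs = 21, matching y values: none (0 points).
  x = 19: rhs = 5, matching y values: none (0 points).
  x = 20: rhs = 11, matching y values: none (0 points).
  x = 21: rhs = 22, matching y values: none (0 points).
  x = 22: rhs = 21, matching y values: none (0 points).
Total affine count: 17.
Full point count |E(F_23)| = 17 + 1 = 18.
Hasse bound: |18 − (23+1)| = |-6| = 6 ≤ 2√23 ≈ 9.5917 ✓.


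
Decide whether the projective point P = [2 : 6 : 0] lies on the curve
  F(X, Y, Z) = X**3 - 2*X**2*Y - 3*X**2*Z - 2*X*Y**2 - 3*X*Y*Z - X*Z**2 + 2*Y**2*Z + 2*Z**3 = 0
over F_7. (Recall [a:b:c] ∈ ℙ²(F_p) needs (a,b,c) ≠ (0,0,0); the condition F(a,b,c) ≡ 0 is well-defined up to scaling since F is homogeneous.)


F(2,6,0) ≡ 5 (mod 7); P is NOT on the curve.

Evaluate F(2, 6, 0) term-by-term (mod 7).
  X**3 ↦ 1·8·1·1 = 8
  -2*X**2*Y ↦ -2·4·6·1 = -48
  -3*X**2*Z ↦ -3·4·1·0 = 0
  -2*X*Y**2 ↦ -2·2·36·1 = -144
  -3*X*Y*Z ↦ -3·2·6·0 = 0
  -X*Z**2 ↦ -1·2·1·0 = 0
  2*Y**2*Z ↦ 2·1·36·0 = 0
  2*Z**3 ↦ 2·1·1·0 = 0
Sum: F(2, 6, 0) = (8) + (-48) + (0) + (-144) + (0) + (0) + (0) + (0) = -184.
Reducing mod 7: -184 ≡ 5 (mod 7).
Since F(a, b, c) ≡ 5 ≠ 0 (mod 7), P does NOT lie on the curve.


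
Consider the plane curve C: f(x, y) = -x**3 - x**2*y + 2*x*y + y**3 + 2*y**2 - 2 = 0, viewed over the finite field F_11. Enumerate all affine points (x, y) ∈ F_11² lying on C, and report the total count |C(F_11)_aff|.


Affine F_11-points: {(0, 6), (0, 8), (2, 5), (3, 4), (4, 0), (4, 2), (4, 7), (5, 7), (6, 7), (7, 9), (8, 2), (8, 9), (9, 9)}; count = 13.

For each of the 121 pairs (x, y) ∈ F_11², evaluate f(x, y) mod 11. Record the zeros.
  x = 0: [0↦9, 1↦1, 2↦3, 3↦10, 4↦6, 5↦8, 6↦0, 7↦10, 8↦0, 9↦9, 10↦10]  zeros at y ∈ {6, 8}
  x = 1: [0↦8, 1↦1, 2↦4, 3↦1, 4↦9, 5↦1, 6↦5, 7↦5, 8↦7, 9↦6, 10↦8]  zeros at y ∈ ∅
  x = 2: [0↦1, 1↦4, 2↦6, 3↦2, 4↦9, 5↦0, 6↦3, 7↦2, 8↦3, 9↦1, 10↦2]  zeros at y ∈ {5}
  x = 3: [0↦4, 1↦4, 2↦3, 3↦7, 4↦0, 5↦10, 6↦10, 7↦6, 8↦4, 9↦10, 10↦8]  zeros at y ∈ {4}
  x = 4: [0↦0, 1↦6, 2↦0, 3↦10, 4↦9, 5↦3, 6↦9, 7↦0, 8↦4, 9↦5, 10↦9]  zeros at y ∈ {0, 2, 7}
  x = 5: [0↦5, 1↦4, 2↦2, 3↦5, 4↦8, 5↦6, 6↦5, 7↦0, 8↦8, 9↦2, 10↦10]  zeros at y ∈ {7}
  x = 6: [0↦2, 1↦3, 2↦3, 3↦8, 4↦2, 5↦2, 6↦3, 7↦0, 8↦10, 9↦6, 10↦5]  zeros at y ∈ {7}
  x = 7: [0↦7, 1↦8, 2↦8, 3↦2, 4↦7, 5↦7, 6↦8, 7↦5, 8↦4, 9↦0, 10↦10]  zeros at y ∈ {9}
  x = 8: [0↦3, 1↦2, 2↦0, 3↦3, 4↦6, 5↦4, 6↦3, 7↦9, 8↦6, 9↦0, 10↦8]  zeros at y ∈ {2, 9}
  x = 9: [0↦6, 1↦1, 2↦6, 3↦5, 4↦4, 5↦9, 6↦4, 7↦6, 8↦10, 9↦0, 10↦4]  zeros at y ∈ {9}
  x = 10: [0↦10, 1↦10, 2↦9, 3↦2, 4↦6, 5↦5, 6↦5, 7↦1, 8↦10, 9↦5, 10↦3]  zeros at y ∈ ∅
Collecting zeros: affine points = {(0, 6), (0, 8), (2, 5), (3, 4), (4, 0), (4, 2), (4, 7), (5, 7), (6, 7), (7, 9), (8, 2), (8, 9), (9, 9)}.
Total count |C(F_11)_aff| = 13.


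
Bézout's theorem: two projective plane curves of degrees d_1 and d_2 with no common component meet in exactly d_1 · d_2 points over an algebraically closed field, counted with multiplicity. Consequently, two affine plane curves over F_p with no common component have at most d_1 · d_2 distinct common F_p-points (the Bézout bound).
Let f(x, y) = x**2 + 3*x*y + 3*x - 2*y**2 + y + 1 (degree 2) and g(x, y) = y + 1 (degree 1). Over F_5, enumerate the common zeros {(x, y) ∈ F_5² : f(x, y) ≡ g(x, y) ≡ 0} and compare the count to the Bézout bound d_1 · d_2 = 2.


Common zeros: ∅; count = 0; Bézout bound = 2.

deg(f) = 2, deg(g) = 1, so Bézout bound = 2.
Scan x ∈ F_5. For each x, list the y ∈ F_5 with f(x, y) ≡ 0 and those with g(x, y) ≡ 0 (mod 5); the common zeros in that column are the intersection.
  x = 0: f ≡ 0 at y ∈ {1, 2}; g ≡ 0 at y ∈ {4}; common: ∅.
  x = 1: f ≡ 0 at y ∈ {0, 2}; g ≡ 0 at y ∈ {4}; common: ∅.
  x = 2: f ≡ 0 at y ∈ ∅; g ≡ 0 at y ∈ {4}; common: ∅.
  x = 3: f ≡ 0 at y ∈ ∅; g ≡ 0 at y ∈ {4}; common: ∅.
  x = 4: f ≡ 0 at y ∈ {1, 3}; g ≡ 0 at y ∈ {4}; common: ∅.
Collecting: common zeros = ∅, so the count is 0.
Comparison with the Bézout bound: 0 ≤ 2 = deg(f)·deg(g), as expected for curves with no common component (the affine F_5-count falls short of the bound because intersections may lie at infinity, over extension fields, or carry multiplicity).


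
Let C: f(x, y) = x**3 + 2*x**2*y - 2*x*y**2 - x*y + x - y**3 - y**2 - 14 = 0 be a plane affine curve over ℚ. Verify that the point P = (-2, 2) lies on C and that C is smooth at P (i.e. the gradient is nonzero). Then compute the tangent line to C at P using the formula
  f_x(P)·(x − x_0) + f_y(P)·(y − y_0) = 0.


Tangent line at P: -13*x + 10*y - 46 = 0.

Step 1: f(-2, 2) = 0, so P lies on C.
Step 2: partial derivatives
  f_x(x, y) = 3*x**2 + 4*x*y - 2*y**2 - y + 1, f_y(x, y) = 2*x**2 - 4*x*y - x - 3*y**2 - 2*y.
  f_x(P) = -13, f_y(P) = 10 (gradient nonzero, so P is smooth).
Step 3: tangent line at P: -13·(x − -2) + 10·(y − 2) = 0.
Expanding: -13*x + 10*y - 46 = 0.


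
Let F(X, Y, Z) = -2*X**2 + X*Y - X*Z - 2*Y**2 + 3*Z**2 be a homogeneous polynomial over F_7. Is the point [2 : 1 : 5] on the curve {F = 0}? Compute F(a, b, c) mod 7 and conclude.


F(2,1,5) ≡ 1 (mod 7); P is NOT on the curve.

Evaluate F(2, 1, 5) term-by-term (mod 7).
  -2*X**2 ↦ -2·4·1·1 = -8
  X*Y ↦ 1·2·1·1 = 2
  -X*Z ↦ -1·2·1·5 = -10
  -2*Y**2 ↦ -2·1·1·1 = -2
  3*Z**2 ↦ 3·1·1·25 = 75
Sum: F(2, 1, 5) = (-8) + (2) + (-10) + (-2) + (75) = 57.
Reducing mod 7: 57 ≡ 1 (mod 7).
Since F(a, b, c) ≡ 1 ≠ 0 (mod 7), P does NOT lie on the curve.


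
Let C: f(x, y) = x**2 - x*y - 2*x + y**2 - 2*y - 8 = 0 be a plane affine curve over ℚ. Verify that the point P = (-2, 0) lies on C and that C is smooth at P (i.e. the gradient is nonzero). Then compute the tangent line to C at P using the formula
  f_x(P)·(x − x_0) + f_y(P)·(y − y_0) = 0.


Tangent line at P: -6*x - 12 = 0.

Step 1: f(-2, 0) = 0, so P lies on C.
Step 2: partial derivatives
  f_x(x, y) = 2*x - y - 2, f_y(x, y) = -x + 2*y - 2.
  f_x(P) = -6, f_y(P) = 0 (gradient nonzero, so P is smooth).
Step 3: tangent line at P: -6·(x − -2) + 0·(y − 0) = 0.
Expanding: -6*x - 12 = 0.


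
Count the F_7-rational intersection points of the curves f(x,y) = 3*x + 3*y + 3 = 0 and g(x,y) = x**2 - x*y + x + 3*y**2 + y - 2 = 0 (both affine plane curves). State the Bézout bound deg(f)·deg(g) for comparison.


Common zeros: {(0, 6)}; count = 1; Bézout bound = 2.

deg(f) = 1, deg(g) = 2, so Bézout bound = 2.
Scan x ∈ F_7. For each x, list the y ∈ F_7 with f(x, y) ≡ 0 and those with g(x, y) ≡ 0 (mod 7); the common zeros in that column are the intersection.
  x = 0: f ≡ 0 at y ∈ {6}; g ≡ 0 at y ∈ {3, 6}; common: {6}.
  x = 1: f ≡ 0 at y ∈ {5}; g ≡ 0 at y ∈ {0}; common: ∅.
  x = 2: f ≡ 0 at y ∈ {4}; g ≡ 0 at y ∈ {2, 3}; common: ∅.
  x = 3: f ≡ 0 at y ∈ {3}; g ≡ 0 at y ∈ ∅; common: ∅.
  x = 4: f ≡ 0 at y ∈ {2}; g ≡ 0 at y ∈ ∅; common: ∅.
  x = 5: f ≡ 0 at y ∈ {1}; g ≡ 0 at y ∈ {0, 6}; common: ∅.
  x = 6: f ≡ 0 at y ∈ {0}; g ≡ 0 at y ∈ {2}; common: ∅.
Collecting: common zeros = {(0, 6)}, so the count is 1.
Comparison with the Bézout bound: 1 ≤ 2 = deg(f)·deg(g), as expected for curves with no common component (the affine F_7-count falls short of the bound because intersections may lie at infinity, over extension fields, or carry multiplicity).


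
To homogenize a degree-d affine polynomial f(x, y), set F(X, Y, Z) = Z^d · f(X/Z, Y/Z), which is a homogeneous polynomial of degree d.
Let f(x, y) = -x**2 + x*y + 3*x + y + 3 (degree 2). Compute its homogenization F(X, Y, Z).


F(X, Y, Z) = -X**2 + X*Y + 3*X*Z + Y*Z + 3*Z**2

deg(f) = 2.
Substitute x = X/Z, y = Y/Z into f, then multiply by Z^2.
  monomial -1·x^2·y^0 ↦ -1·X^2·Y^0·Z^0.
  monomial 1·x^1·y^1 ↦ 1·X^1·Y^1·Z^0.
  monomial 3·x^1·y^0 ↦ 3·X^1·Y^0·Z^1.
  monomial 1·x^0·y^1 ↦ 1·X^0·Y^1·Z^1.
  monomial 3·x^0·y^0 ↦ 3·X^0·Y^0·Z^2.
Collecting: F(X, Y, Z) = -X**2 + X*Y + 3*X*Z + Y*Z + 3*Z**2.


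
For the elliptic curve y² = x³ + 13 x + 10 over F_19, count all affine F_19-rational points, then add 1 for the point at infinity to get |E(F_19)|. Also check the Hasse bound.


Affine points = {(1, 9), (1, 10), (2, 5), (2, 14), (3, 0), (6, 0), (7, 8), (7, 11), (9, 1), (9, 18), (10, 0), (13, 1), (13, 18), (16, 1), (16, 18)}; affine count = 15; |E(F_19)| = 16.

Discriminant check: Δ ∝ 4a³ + 27b² = 4·13³ + 27·10² = 4·2197 + 27·100 ≡ 12 (mod 19). Nonzero ⇒ E is nonsingular.
For each x ∈ F_19, compute rhs = x³ + 13·x + 10 mod 19, then count y ∈ F_19 with y² ≡ rhs.
  x = 0: rhs = 10, matching y values: none (0 points).
  x = 1: rhs = 5, matching y values: 9, 10 (2 points).
  x = 2: rhs = 6, matching y values: 5, 14 (2 points).
  x = 3: rhs = 0, matching y values: 0 (1 points).
  x = 4: rhs = 12, matching y values: none (0 points).
  x = 5: rhs = 10, matching y values: none (0 points).
  x = 6: rhs = 0, matching y values: 0 (1 points).
  x = 7: rhs = 7, matching y values: 8, 11 (2 points).
  x = 8: rhs = 18, matching y values: none (0 points).
  x = 9: rhs = 1, matching y values: 1, 18 (2 points).
  x = 10: rhs = 0, matching y values: 0 (1 points).
  x = 11: rhs = 2, matching y values: none (0 points).
  x = 12: rhs = 13, matching y values: none (0 points).
  x = 13: rhs = 1, matching y values: 1, 18 (2 points).
  x = 14: rhs = 10, matching y values: none (0 points).
  x = 15: rhs = 8, matching y values: none (0 points).
  x = 16: rhs = 1, matching y values: 1, 18 (2 points).
  x = 17: rhs = 14, matching y values: none (0 points).
  x = 18: rhs = 15, matching y values: none (0 points).
Total affine count: 15.
Full point count |E(F_19)| = 15 + 1 = 16.
Hasse bound: |16 − (19+1)| = |-4| = 4 ≤ 2√19 ≈ 8.7178 ✓.


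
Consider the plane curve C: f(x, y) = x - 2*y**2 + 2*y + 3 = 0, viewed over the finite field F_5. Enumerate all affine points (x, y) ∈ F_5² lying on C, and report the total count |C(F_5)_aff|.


Affine F_5-points: {(1, 2), (1, 4), (2, 0), (2, 1), (4, 3)}; count = 5.

For each of the 25 pairs (x, y) ∈ F_5², evaluate f(x, y) mod 5. Record the zeros.
  x = 0: [0↦3, 1↦3, 2↦4, 3↦1, 4↦4]  zeros at y ∈ ∅
  x = 1: [0↦4, 1↦4, 2↦0, 3↦2, 4↦0]  zeros at y ∈ {2, 4}
  x = 2: [0↦0, 1↦0, 2↦1, 3↦3, 4↦1]  zeros at y ∈ {0, 1}
  x = 3: [0↦1, 1↦1, 2↦2, 3↦4, 4↦2]  zeros at y ∈ ∅
  x = 4: [0↦2, 1↦2, 2↦3, 3↦0, 4↦3]  zeros at y ∈ {3}
Collecting zeros: affine points = {(1, 2), (1, 4), (2, 0), (2, 1), (4, 3)}.
Total count |C(F_5)_aff| = 5.


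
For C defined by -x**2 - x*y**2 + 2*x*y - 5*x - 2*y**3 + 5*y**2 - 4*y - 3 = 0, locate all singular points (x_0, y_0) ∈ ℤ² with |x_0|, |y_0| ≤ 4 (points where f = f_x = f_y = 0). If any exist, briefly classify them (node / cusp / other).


Singular points: {(-2, 1)}; classification: node.

Compute partial derivatives:
  f_x = -2*x - y**2 + 2*y - 5.
  f_y = -2*x*y + 2*x - 6*y**2 + 10*y - 4.
Scan x_0 ∈ {−4, ..., 4}. For each x_0, f_y(x_0, y) is a polynomial in y; find its integer roots y ∈ {−4, ..., 4}, then test f_x and f at those candidates.
  x = -4: f_y(-4, y) = -6*y**2 + 18*y - 12; vanishes at y ∈ {1, 2}. (-4, 1): f_x = 4 ≠ 0; (-4, 2): f_x = 3 ≠ 0.
  x = -3: f_y(-3, y) = -6*y**2 + 16*y - 10; vanishes at y ∈ {1}. (-3, 1): f_x = 2 ≠ 0.
  x = -2: f_y(-2, y) = -6*y**2 + 14*y - 8; vanishes at y ∈ {1}. (-2, 1): f_x = 0, f = 0 — SINGULAR.
  x = -1: f_y(-1, y) = -6*y**2 + 12*y - 6; vanishes at y ∈ {1}. (-1, 1): f_x = -2 ≠ 0.
  x = 0: f_y(0, y) = -6*y**2 + 10*y - 4; vanishes at y ∈ {1}. (0, 1): f_x = -4 ≠ 0.
  x = 1: f_y(1, y) = -6*y**2 + 8*y - 2; vanishes at y ∈ {1}. (1, 1): f_x = -6 ≠ 0.
  x = 2: f_y(2, y) = -6*y**2 + 6*y; vanishes at y ∈ {0, 1}. (2, 0): f_x = -9 ≠ 0; (2, 1): f_x = -8 ≠ 0.
  x = 3: f_y(3, y) = -6*y**2 + 4*y + 2; vanishes at y ∈ {1}. (3, 1): f_x = -10 ≠ 0.
  x = 4: f_y(4, y) = -6*y**2 + 2*y + 4; vanishes at y ∈ {1}. (4, 1): f_x = -12 ≠ 0.
Only singular point on the grid: (-2, 1).
Classify: substitute x = -2 + u, y = 1 + v and expand: f = -u**2 - u*v**2 - 2*v**3 + v**2.
No constant or linear terms (consistent with a singular point). Quadratic part: -u**2 + v**2. Cubic part: -u*v**2 - 2*v**3.
The quadratic part v**2 - u**2 = (v − u)(v + u) splits into two distinct linear factors, so there are two distinct tangent lines y − 1 = ±(x − -2) — this is a node (ordinary double point).
Classification: node.


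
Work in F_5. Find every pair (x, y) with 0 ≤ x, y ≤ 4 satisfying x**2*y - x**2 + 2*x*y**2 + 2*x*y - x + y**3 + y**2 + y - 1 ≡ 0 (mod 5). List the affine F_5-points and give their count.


Affine F_5-points: {(1, 1), (1, 2), (1, 4), (3, 2), (3, 3)}; count = 5.

For each of the 25 pairs (x, y) ∈ F_5², evaluate f(x, y) mod 5. Record the zeros.
  x = 0: [0↦4, 1↦2, 2↦3, 3↦3, 4↦3]  zeros at y ∈ ∅
  x = 1: [0↦2, 1↦0, 2↦0, 3↦3, 4↦0]  zeros at y ∈ {1, 2, 4}
  x = 2: [0↦3, 1↦3, 2↦4, 3↦2, 4↦3]  zeros at y ∈ ∅
  x = 3: [0↦2, 1↦1, 2↦0, 3↦0, 4↦2]  zeros at y ∈ {2, 3}
  x = 4: [0↦4, 1↦4, 2↦3, 3↦2, 4↦2]  zeros at y ∈ ∅
Collecting zeros: affine points = {(1, 1), (1, 2), (1, 4), (3, 2), (3, 3)}.
Total count |C(F_5)_aff| = 5.


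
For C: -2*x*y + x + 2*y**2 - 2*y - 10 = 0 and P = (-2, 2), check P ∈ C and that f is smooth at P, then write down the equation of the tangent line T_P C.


Tangent line at P: -3*x + 10*y - 26 = 0.

Step 1: f(-2, 2) = 0, so P lies on C.
Step 2: partial derivatives
  f_x(x, y) = 1 - 2*y, f_y(x, y) = -2*x + 4*y - 2.
  f_x(P) = -3, f_y(P) = 10 (gradient nonzero, so P is smooth).
Step 3: tangent line at P: -3·(x − -2) + 10·(y − 2) = 0.
Expanding: -3*x + 10*y - 26 = 0.


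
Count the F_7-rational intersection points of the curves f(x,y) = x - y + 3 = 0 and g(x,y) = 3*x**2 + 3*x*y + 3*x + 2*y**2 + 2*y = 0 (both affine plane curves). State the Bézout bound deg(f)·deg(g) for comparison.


Common zeros: ∅; count = 0; Bézout bound = 2.

deg(f) = 1, deg(g) = 2, so Bézout bound = 2.
Scan x ∈ F_7. For each x, list the y ∈ F_7 with f(x, y) ≡ 0 and those with g(x, y) ≡ 0 (mod 7); the common zeros in that column are the intersection.
  x = 0: f ≡ 0 at y ∈ {3}; g ≡ 0 at y ∈ {0, 6}; common: ∅.
  x = 1: f ≡ 0 at y ∈ {4}; g ≡ 0 at y ∈ ∅; common: ∅.
  x = 2: f ≡ 0 at y ∈ {5}; g ≡ 0 at y ∈ {1, 2}; common: ∅.
  x = 3: f ≡ 0 at y ∈ {6}; g ≡ 0 at y ∈ {1, 4}; common: ∅.
  x = 4: f ≡ 0 at y ∈ {0}; g ≡ 0 at y ∈ ∅; common: ∅.
  x = 5: f ≡ 0 at y ∈ {1}; g ≡ 0 at y ∈ ∅; common: ∅.
  x = 6: f ≡ 0 at y ∈ {2}; g ≡ 0 at y ∈ {0, 4}; common: ∅.
Collecting: common zeros = ∅, so the count is 0.
Comparison with the Bézout bound: 0 ≤ 2 = deg(f)·deg(g), as expected for curves with no common component (the affine F_7-count falls short of the bound because intersections may lie at infinity, over extension fields, or carry multiplicity).


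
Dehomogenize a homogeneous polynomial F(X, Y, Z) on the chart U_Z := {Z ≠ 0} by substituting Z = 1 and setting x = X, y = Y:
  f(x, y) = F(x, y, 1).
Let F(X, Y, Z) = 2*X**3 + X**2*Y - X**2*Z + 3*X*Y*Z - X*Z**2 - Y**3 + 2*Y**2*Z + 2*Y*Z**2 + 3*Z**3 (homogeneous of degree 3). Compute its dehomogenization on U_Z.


f(x, y) = 2*x**3 + x**2*y - x**2 + 3*x*y - x - y**3 + 2*y**2 + 2*y + 3

On U_Z we set Z = 1. Each monomial c·X^i·Y^j·Z^k in F becomes c·x^i·y^j·1^k = c·x^i·y^j.
Substituting Z = 1: F(X, Y, 1) = 2*x**3 + x**2*y - x**2 + 3*x*y - x - y**3 + 2*y**2 + 2*y + 3.
Note: deg(f) ≤ deg(F) = 3; strict inequality happens when F is divisible by Z (lost terms).


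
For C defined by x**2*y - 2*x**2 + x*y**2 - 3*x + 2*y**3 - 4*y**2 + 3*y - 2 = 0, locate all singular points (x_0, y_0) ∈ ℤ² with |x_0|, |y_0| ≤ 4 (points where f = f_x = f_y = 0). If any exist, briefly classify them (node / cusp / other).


Singular points: {(-1, 1)}; classification: node.

Compute partial derivatives:
  f_x = 2*x*y - 4*x + y**2 - 3.
  f_y = x**2 + 2*x*y + 6*y**2 - 8*y + 3.
Scan x_0 ∈ {−4, ..., 4}. For each x_0, f_y(x_0, y) is a polynomial in y; find its integer roots y ∈ {−4, ..., 4}, then test f_x and f at those candidates.
  x = -4: f_y(-4, y) = 6*y**2 - 16*y + 19; no integer root y with |y| ≤ 4.
  x = -3: f_y(-3, y) = 6*y**2 - 14*y + 12; no integer root y with |y| ≤ 4.
  x = -2: f_y(-2, y) = 6*y**2 - 12*y + 7; no integer root y with |y| ≤ 4.
  x = -1: f_y(-1, y) = 6*y**2 - 10*y + 4; vanishes at y ∈ {1}. (-1, 1): f_x = 0, f = 0 — SINGULAR.
  x = 0: f_y(0, y) = 6*y**2 - 8*y + 3; no integer root y with |y| ≤ 4.
  x = 1: f_y(1, y) = 6*y**2 - 6*y + 4; no integer root y with |y| ≤ 4.
  x = 2: f_y(2, y) = 6*y**2 - 4*y + 7; no integer root y with |y| ≤ 4.
  x = 3: f_y(3, y) = 6*y**2 - 2*y + 12; no integer root y with |y| ≤ 4.
  x = 4: f_y(4, y) = 6*y**2 + 19; no integer root y with |y| ≤ 4.
Only singular point on the grid: (-1, 1).
Classify: substitute x = -1 + u, y = 1 + v and expand: f = u**2*v - u**2 + u*v**2 + 2*v**3 + v**2.
No constant or linear terms (consistent with a singular point). Quadratic part: -u**2 + v**2. Cubic part: u**2*v + u*v**2 + 2*v**3.
The quadratic part v**2 - u**2 = (v − u)(v + u) splits into two distinct linear factors, so there are two distinct tangent lines y − 1 = ±(x − -1) — this is a node (ordinary double point).
Classification: node.


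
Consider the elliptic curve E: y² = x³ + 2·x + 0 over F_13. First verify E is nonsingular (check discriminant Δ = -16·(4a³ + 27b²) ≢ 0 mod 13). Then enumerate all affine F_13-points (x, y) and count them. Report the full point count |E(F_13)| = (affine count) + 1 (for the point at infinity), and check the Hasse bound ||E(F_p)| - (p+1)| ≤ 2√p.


Affine points = {(0, 0), (1, 4), (1, 9), (2, 5), (2, 8), (11, 1), (11, 12), (12, 6), (12, 7)}; affine count = 9; |E(F_13)| = 10.

Discriminant check: Δ ∝ 4a³ + 27b² = 4·2³ + 27·0² = 4·8 + 27·0 ≡ 6 (mod 13). Nonzero ⇒ E is nonsingular.
For each x ∈ F_13, compute rhs = x³ + 2·x + 0 mod 13, then count y ∈ F_13 with y² ≡ rhs.
  x = 0: rhs = 0, matching y values: 0 (1 points).
  x = 1: rhs = 3, matching y values: 4, 9 (2 points).
  x = 2: rhs = 12, matching y values: 5, 8 (2 points).
  x = 3: rhs = 7, matching y values: none (0 points).
  x = 4: rhs = 7, matching y values: none (0 points).
  x = 5: rhs = 5, matching y values: none (0 points).
  x = 6: rhs = 7, matching y values: none (0 points).
  x = 7: rhs = 6, matching y values: none (0 points).
  x = 8: rhs = 8, matching y values: none (0 points).
  x = 9: rhs = 6, matching y values: none (0 points).
  x = 10: rhs = 6, matching y values: none (0 points).
  x = 11: rhs = 1, matching y values: 1, 12 (2 points).
  x = 12: rhs = 10, matching y values: 6, 7 (2 points).
Total affine count: 9.
Full point count |E(F_13)| = 9 + 1 = 10.
Hasse bound: |10 − (13+1)| = |-4| = 4 ≤ 2√13 ≈ 7.2111 ✓.


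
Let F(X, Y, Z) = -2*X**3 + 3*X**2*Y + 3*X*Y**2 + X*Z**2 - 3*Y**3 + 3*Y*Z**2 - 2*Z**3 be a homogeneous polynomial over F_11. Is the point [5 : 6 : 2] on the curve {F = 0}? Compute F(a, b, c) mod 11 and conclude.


F(5,6,2) ≡ 3 (mod 11); P is NOT on the curve.

Evaluate F(5, 6, 2) term-by-term (mod 11).
  -2*X**3 ↦ -2·125·1·1 = -250
  3*X**2*Y ↦ 3·25·6·1 = 450
  3*X*Y**2 ↦ 3·5·36·1 = 540
  X*Z**2 ↦ 1·5·1·4 = 20
  -3*Y**3 ↦ -3·1·216·1 = -648
  3*Y*Z**2 ↦ 3·1·6·4 = 72
  -2*Z**3 ↦ -2·1·1·8 = -16
Sum: F(5, 6, 2) = (-250) + (450) + (540) + (20) + (-648) + (72) + (-16) = 168.
Reducing mod 11: 168 ≡ 3 (mod 11).
Since F(a, b, c) ≡ 3 ≠ 0 (mod 11), P does NOT lie on the curve.


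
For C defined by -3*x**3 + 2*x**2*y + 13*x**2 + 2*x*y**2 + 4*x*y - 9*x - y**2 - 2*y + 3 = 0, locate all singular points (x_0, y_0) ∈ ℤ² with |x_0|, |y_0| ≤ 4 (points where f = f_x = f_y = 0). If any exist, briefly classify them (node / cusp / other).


Singular points: {(1, -2)}; classification: cusp.

Compute partial derivatives:
  f_x = -9*x**2 + 4*x*y + 26*x + 2*y**2 + 4*y - 9.
  f_y = 2*x**2 + 4*x*y + 4*x - 2*y - 2.
Scan x_0 ∈ {−4, ..., 4}. For each x_0, f_y(x_0, y) is a polynomial in y; find its integer roots y ∈ {−4, ..., 4}, then test f_x and f at those candidates.
  x = -4: f_y(-4, y) = 14 - 18*y; no integer root y with |y| ≤ 4.
  x = -3: f_y(-3, y) = 4 - 14*y; no integer root y with |y| ≤ 4.
  x = -2: f_y(-2, y) = -10*y - 2; no integer root y with |y| ≤ 4.
  x = -1: f_y(-1, y) = -6*y - 4; no integer root y with |y| ≤ 4.
  x = 0: f_y(0, y) = -2*y - 2; vanishes at y ∈ {-1}. (0, -1): f_x = -11 ≠ 0.
  x = 1: f_y(1, y) = 2*y + 4; vanishes at y ∈ {-2}. (1, -2): f_x = 0, f = 0 — SINGULAR.
  x = 2: f_y(2, y) = 6*y + 14; no integer root y with |y| ≤ 4.
  x = 3: f_y(3, y) = 10*y + 28; no integer root y with |y| ≤ 4.
  x = 4: f_y(4, y) = 14*y + 46; no integer root y with |y| ≤ 4.
Only singular point on the grid: (1, -2).
Classify: substitute x = 1 + u, y = -2 + v and expand: f = -3*u**3 + 2*u**2*v + 2*u*v**2 + v**2.
No constant or linear terms (consistent with a singular point). Quadratic part: v**2. Cubic part: -3*u**3 + 2*u**2*v + 2*u*v**2.
The quadratic part v**2 is a perfect square, so there is a single (double) tangent line v = 0, i.e. y = -2. Restricting the cubic part to that line (v = 0) leaves -3*u**3 ≠ 0, so f is not divisible by v and the branch is v² ≈ 3*u**3 to lowest order — this is a cusp.
Classification: cusp.


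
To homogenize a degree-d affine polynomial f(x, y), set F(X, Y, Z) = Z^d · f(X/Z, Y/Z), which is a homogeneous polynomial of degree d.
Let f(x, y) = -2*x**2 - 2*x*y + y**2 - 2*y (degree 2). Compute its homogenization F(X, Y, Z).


F(X, Y, Z) = -2*X**2 - 2*X*Y + Y**2 - 2*Y*Z

deg(f) = 2.
Substitute x = X/Z, y = Y/Z into f, then multiply by Z^2.
  monomial -2·x^2·y^0 ↦ -2·X^2·Y^0·Z^0.
  monomial -2·x^1·y^1 ↦ -2·X^1·Y^1·Z^0.
  monomial 1·x^0·y^2 ↦ 1·X^0·Y^2·Z^0.
  monomial -2·x^0·y^1 ↦ -2·X^0·Y^1·Z^1.
Collecting: F(X, Y, Z) = -2*X**2 - 2*X*Y + Y**2 - 2*Y*Z.


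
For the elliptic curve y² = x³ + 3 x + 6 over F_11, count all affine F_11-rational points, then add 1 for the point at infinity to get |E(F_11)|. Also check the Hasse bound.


Affine points = {(2, 3), (2, 8), (3, 3), (3, 8), (4, 4), (4, 7), (5, 5), (5, 6), (6, 3), (6, 8), (8, 5), (8, 6), (9, 5), (9, 6)}; affine count = 14; |E(F_11)| = 15.

Discriminant check: Δ ∝ 4a³ + 27b² = 4·3³ + 27·6² = 4·27 + 27·36 ≡ 2 (mod 11). Nonzero ⇒ E is nonsingular.
For each x ∈ F_11, compute rhs = x³ + 3·x + 6 mod 11, then count y ∈ F_11 with y² ≡ rhs.
  x = 0: rhs = 6, matching y values: none (0 points).
  x = 1: rhs = 10, matching y values: none (0 points).
  x = 2: rhs = 9, matching y values: 3, 8 (2 points).
  x = 3: rhs = 9, matching y values: 3, 8 (2 points).
  x = 4: rhs = 5, matching y values: 4, 7 (2 points).
  x = 5: rhs = 3, matching y values: 5, 6 (2 points).
  x = 6: rhs = 9, matching y values: 3, 8 (2 points).
  x = 7: rhs = 7, matching y values: none (0 points).
  x = 8: rhs = 3, matching y values: 5, 6 (2 points).
  x = 9: rhs = 3, matching y values: 5, 6 (2 points).
  x = 10: rhs = 2, matching y values: none (0 points).
Total affine count: 14.
Full point count |E(F_11)| = 14 + 1 = 15.
Hasse bound: |15 − (11+1)| = |3| = 3 ≤ 2√11 ≈ 6.6332 ✓.


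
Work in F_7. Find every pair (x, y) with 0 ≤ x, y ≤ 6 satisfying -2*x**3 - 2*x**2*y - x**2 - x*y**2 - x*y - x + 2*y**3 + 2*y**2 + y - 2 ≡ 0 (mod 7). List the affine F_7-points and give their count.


Affine F_7-points: {(1, 5), (4, 6), (6, 0), (6, 2)}; count = 4.

For each of the 49 pairs (x, y) ∈ F_7², evaluate f(x, y) mod 7. Record the zeros.
  x = 0: [0↦5, 1↦3, 2↦3, 3↦3, 4↦1, 5↦2, 6↦4]  zeros at y ∈ ∅
  x = 1: [0↦1, 1↦2, 2↦3, 3↦2, 4↦4, 5↦0, 6↦2]  zeros at y ∈ {5}
  x = 2: [0↦4, 1↦4, 2↦2, 3↦3, 4↦5, 5↦6, 6↦4]  zeros at y ∈ ∅
  x = 3: [0↦2, 1↦4, 2↦2, 3↦1, 4↦6, 5↦1, 6↦5]  zeros at y ∈ ∅
  x = 4: [0↦4, 1↦4, 2↦5, 3↦5, 4↦2, 5↦1, 6↦0]  zeros at y ∈ {6}
  x = 5: [0↦5, 1↦6, 2↦6, 3↦3, 4↦2, 5↦1, 6↦5]  zeros at y ∈ ∅
  x = 6: [0↦0, 1↦5, 2↦0, 3↦4, 4↦1, 5↦3, 6↦1]  zeros at y ∈ {0, 2}
Collecting zeros: affine points = {(1, 5), (4, 6), (6, 0), (6, 2)}.
Total count |C(F_7)_aff| = 4.


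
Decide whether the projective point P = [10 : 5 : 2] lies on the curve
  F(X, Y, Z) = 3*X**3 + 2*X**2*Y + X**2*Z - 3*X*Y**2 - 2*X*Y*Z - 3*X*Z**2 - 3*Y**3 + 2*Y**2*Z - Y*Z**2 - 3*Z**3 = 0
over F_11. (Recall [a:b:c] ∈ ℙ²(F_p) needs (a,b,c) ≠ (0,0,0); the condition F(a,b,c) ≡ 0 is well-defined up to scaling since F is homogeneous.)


F(10,5,2) ≡ 6 (mod 11); P is NOT on the curve.

Evaluate F(10, 5, 2) term-by-term (mod 11).
  3*X**3 ↦ 3·1000·1·1 = 3000
  2*X**2*Y ↦ 2·100·5·1 = 1000
  X**2*Z ↦ 1·100·1·2 = 200
  -3*X*Y**2 ↦ -3·10·25·1 = -750
  -2*X*Y*Z ↦ -2·10·5·2 = -200
  -3*X*Z**2 ↦ -3·10·1·4 = -120
  -3*Y**3 ↦ -3·1·125·1 = -375
  2*Y**2*Z ↦ 2·1·25·2 = 100
  -Y*Z**2 ↦ -1·1·5·4 = -20
  -3*Z**3 ↦ -3·1·1·8 = -24
Sum: F(10, 5, 2) = (3000) + (1000) + (200) + (-750) + (-200) + (-120) + (-375) + (100) + (-20) + (-24) = 2811.
Reducing mod 11: 2811 ≡ 6 (mod 11).
Since F(a, b, c) ≡ 6 ≠ 0 (mod 11), P does NOT lie on the curve.


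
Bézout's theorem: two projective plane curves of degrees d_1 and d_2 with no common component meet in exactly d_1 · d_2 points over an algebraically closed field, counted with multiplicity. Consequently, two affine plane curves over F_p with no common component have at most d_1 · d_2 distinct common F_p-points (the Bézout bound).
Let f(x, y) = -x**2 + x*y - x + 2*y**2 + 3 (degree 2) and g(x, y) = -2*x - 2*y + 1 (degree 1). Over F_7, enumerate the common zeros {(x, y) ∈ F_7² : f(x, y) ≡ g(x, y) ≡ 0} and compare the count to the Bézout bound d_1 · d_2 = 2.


Common zeros: {(0, 4)}; count = 1; Bézout bound = 2.

deg(f) = 2, deg(g) = 1, so Bézout bound = 2.
Scan x ∈ F_7. For each x, list the y ∈ F_7 with f(x, y) ≡ 0 and those with g(x, y) ≡ 0 (mod 7); the common zeros in that column are the intersection.
  x = 0: f ≡ 0 at y ∈ {3, 4}; g ≡ 0 at y ∈ {4}; common: {4}.
  x = 1: f ≡ 0 at y ∈ {5}; g ≡ 0 at y ∈ {3}; common: ∅.
  x = 2: f ≡ 0 at y ∈ {3}; g ≡ 0 at y ∈ {2}; common: ∅.
  x = 3: f ≡ 0 at y ∈ {4, 5}; g ≡ 0 at y ∈ {1}; common: ∅.
  x = 4: f ≡ 0 at y ∈ ∅; g ≡ 0 at y ∈ {0}; common: ∅.
  x = 5: f ≡ 0 at y ∈ ∅; g ≡ 0 at y ∈ {6}; common: ∅.
  x = 6: f ≡ 0 at y ∈ ∅; g ≡ 0 at y ∈ {5}; common: ∅.
Collecting: common zeros = {(0, 4)}, so the count is 1.
Comparison with the Bézout bound: 1 ≤ 2 = deg(f)·deg(g), as expected for curves with no common component (the affine F_7-count falls short of the bound because intersections may lie at infinity, over extension fields, or carry multiplicity).


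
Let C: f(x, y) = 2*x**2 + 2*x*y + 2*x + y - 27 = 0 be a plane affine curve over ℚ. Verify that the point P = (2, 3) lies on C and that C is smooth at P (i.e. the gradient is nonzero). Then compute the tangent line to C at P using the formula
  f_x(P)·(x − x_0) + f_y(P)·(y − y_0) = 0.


Tangent line at P: 16*x + 5*y - 47 = 0.

Step 1: f(2, 3) = 0, so P lies on C.
Step 2: partial derivatives
  f_x(x, y) = 4*x + 2*y + 2, f_y(x, y) = 2*x + 1.
  f_x(P) = 16, f_y(P) = 5 (gradient nonzero, so P is smooth).
Step 3: tangent line at P: 16·(x − 2) + 5·(y − 3) = 0.
Expanding: 16*x + 5*y - 47 = 0.


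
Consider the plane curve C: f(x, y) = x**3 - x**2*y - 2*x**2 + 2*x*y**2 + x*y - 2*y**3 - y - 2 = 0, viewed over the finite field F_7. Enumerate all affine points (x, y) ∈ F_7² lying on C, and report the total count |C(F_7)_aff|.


Affine F_7-points: {(1, 3), (2, 6), (3, 0), (3, 3), (5, 4), (6, 2)}; count = 6.

For each of the 49 pairs (x, y) ∈ F_7², evaluate f(x, y) mod 7. Record the zeros.
  x = 0: [0↦5, 1↦2, 2↦1, 3↦4, 4↦6, 5↦2, 6↦1]  zeros at y ∈ ∅
  x = 1: [0↦4, 1↦3, 2↦1, 3↦0, 4↦2, 5↦2, 6↦2]  zeros at y ∈ {3}
  x = 2: [0↦5, 1↦4, 2↦6, 3↦6, 4↦6, 5↦1, 6↦0]  zeros at y ∈ {6}
  x = 3: [0↦0, 1↦4, 2↦1, 3↦0, 4↦3, 5↦5, 6↦1]  zeros at y ∈ {0, 3}
  x = 4: [0↦2, 1↦2, 2↦6, 3↦2, 4↦6, 5↦6, 6↦4]  zeros at y ∈ ∅
  x = 5: [0↦3, 1↦4, 2↦6, 3↦4, 4↦0, 5↦3, 6↦1]  zeros at y ∈ {4}
  x = 6: [0↦2, 1↦2, 2↦0, 3↦5, 4↦5, 5↦2, 6↦5]  zeros at y ∈ {2}
Collecting zeros: affine points = {(1, 3), (2, 6), (3, 0), (3, 3), (5, 4), (6, 2)}.
Total count |C(F_7)_aff| = 6.


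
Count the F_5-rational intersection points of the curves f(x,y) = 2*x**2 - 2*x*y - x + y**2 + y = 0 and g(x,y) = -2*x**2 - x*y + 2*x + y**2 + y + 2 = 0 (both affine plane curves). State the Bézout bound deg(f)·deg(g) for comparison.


Common zeros: {(2, 4), (3, 0)}; count = 2; Bézout bound = 4.

deg(f) = 2, deg(g) = 2, so Bézout bound = 4.
Scan x ∈ F_5. For each x, list the y ∈ F_5 with f(x, y) ≡ 0 and those with g(x, y) ≡ 0 (mod 5); the common zeros in that column are the intersection.
  x = 0: f ≡ 0 at y ∈ {0, 4}; g ≡ 0 at y ∈ ∅; common: ∅.
  x = 1: f ≡ 0 at y ∈ ∅; g ≡ 0 at y ∈ ∅; common: ∅.
  x = 2: f ≡ 0 at y ∈ {4}; g ≡ 0 at y ∈ {2, 4}; common: {4}.
  x = 3: f ≡ 0 at y ∈ {0}; g ≡ 0 at y ∈ {0, 2}; common: {0}.
  x = 4: f ≡ 0 at y ∈ ∅; g ≡ 0 at y ∈ ∅; common: ∅.
Collecting: common zeros = {(2, 4), (3, 0)}, so the count is 2.
Comparison with the Bézout bound: 2 ≤ 4 = deg(f)·deg(g), as expected for curves with no common component (the affine F_5-count falls short of the bound because intersections may lie at infinity, over extension fields, or carry multiplicity).


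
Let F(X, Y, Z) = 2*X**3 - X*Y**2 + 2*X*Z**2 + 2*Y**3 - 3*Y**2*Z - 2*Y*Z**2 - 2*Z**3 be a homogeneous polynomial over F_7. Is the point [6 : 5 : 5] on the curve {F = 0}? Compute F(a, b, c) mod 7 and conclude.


F(6,5,5) ≡ 6 (mod 7); P is NOT on the curve.

Evaluate F(6, 5, 5) term-by-term (mod 7).
  2*X**3 ↦ 2·216·1·1 = 432
  -X*Y**2 ↦ -1·6·25·1 = -150
  2*X*Z**2 ↦ 2·6·1·25 = 300
  2*Y**3 ↦ 2·1·125·1 = 250
  -3*Y**2*Z ↦ -3·1·25·5 = -375
  -2*Y*Z**2 ↦ -2·1·5·25 = -250
  -2*Z**3 ↦ -2·1·1·125 = -250
Sum: F(6, 5, 5) = (432) + (-150) + (300) + (250) + (-375) + (-250) + (-250) = -43.
Reducing mod 7: -43 ≡ 6 (mod 7).
Since F(a, b, c) ≡ 6 ≠ 0 (mod 7), P does NOT lie on the curve.


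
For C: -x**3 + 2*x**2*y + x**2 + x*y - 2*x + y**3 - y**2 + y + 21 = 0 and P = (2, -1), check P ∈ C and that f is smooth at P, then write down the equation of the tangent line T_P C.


Tangent line at P: -19*x + 16*y + 54 = 0.

Step 1: f(2, -1) = 0, so P lies on C.
Step 2: partial derivatives
  f_x(x, y) = -3*x**2 + 4*x*y + 2*x + y - 2, f_y(x, y) = 2*x**2 + x + 3*y**2 - 2*y + 1.
  f_x(P) = -19, f_y(P) = 16 (gradient nonzero, so P is smooth).
Step 3: tangent line at P: -19·(x − 2) + 16·(y − -1) = 0.
Expanding: -19*x + 16*y + 54 = 0.


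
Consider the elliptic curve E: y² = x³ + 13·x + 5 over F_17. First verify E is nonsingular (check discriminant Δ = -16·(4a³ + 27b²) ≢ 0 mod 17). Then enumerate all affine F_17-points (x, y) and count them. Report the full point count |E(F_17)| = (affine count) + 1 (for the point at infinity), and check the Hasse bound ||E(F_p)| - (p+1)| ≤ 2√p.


Affine points = {(1, 6), (1, 11), (4, 6), (4, 11), (5, 5), (5, 12), (8, 3), (8, 14), (9, 1), (9, 16), (10, 8), (10, 9), (11, 0), (12, 6), (12, 11), (13, 5), (13, 12), (16, 5), (16, 12)}; affine count = 19; |E(F_17)| = 20.

Discriminant check: Δ ∝ 4a³ + 27b² = 4·13³ + 27·5² = 4·2197 + 27·25 ≡ 11 (mod 17). Nonzero ⇒ E is nonsingular.
For each x ∈ F_17, compute rhs = x³ + 13·x + 5 mod 17, then count y ∈ F_17 with y² ≡ rhs.
  x = 0: rhs = 5, matching y values: none (0 points).
  x = 1: rhs = 2, matching y values: 6, 11 (2 points).
  x = 2: rhs = 5, matching y values: none (0 points).
  x = 3: rhs = 3, matching y values: none (0 points).
  x = 4: rhs = 2, matching y values: 6, 11 (2 points).
  x = 5: rhs = 8, matching y values: 5, 12 (2 points).
  x = 6: rhs = 10, matching y values: none (0 points).
  x = 7: rhs = 14, matching y values: none (0 points).
  x = 8: rhs = 9, matching y values: 3, 14 (2 points).
  x = 9: rhs = 1, matching y values: 1, 16 (2 points).
  x = 10: rhs = 13, matching y values: 8, 9 (2 points).
  x = 11: rhs = 0, matching y values: 0 (1 points).
  x = 12: rhs = 2, matching y values: 6, 11 (2 points).
  x = 13: rhs = 8, matching y values: 5, 12 (2 points).
  x = 14: rhs = 7, matching y values: none (0 points).
  x = 15: rhs = 5, matching y values: none (0 points).
  x = 16: rhs = 8, matching y values: 5, 12 (2 points).
Total affine count: 19.
Full point count |E(F_17)| = 19 + 1 = 20.
Hasse bound: |20 − (17+1)| = |2| = 2 ≤ 2√17 ≈ 8.2462 ✓.


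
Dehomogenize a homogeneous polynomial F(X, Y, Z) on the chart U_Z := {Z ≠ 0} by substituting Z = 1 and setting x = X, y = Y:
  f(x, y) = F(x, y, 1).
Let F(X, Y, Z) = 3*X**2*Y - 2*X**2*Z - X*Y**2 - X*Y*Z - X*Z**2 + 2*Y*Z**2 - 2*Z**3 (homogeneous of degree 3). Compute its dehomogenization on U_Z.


f(x, y) = 3*x**2*y - 2*x**2 - x*y**2 - x*y - x + 2*y - 2

On U_Z we set Z = 1. Each monomial c·X^i·Y^j·Z^k in F becomes c·x^i·y^j·1^k = c·x^i·y^j.
Substituting Z = 1: F(X, Y, 1) = 3*x**2*y - 2*x**2 - x*y**2 - x*y - x + 2*y - 2.
Note: deg(f) ≤ deg(F) = 3; strict inequality happens when F is divisible by Z (lost terms).


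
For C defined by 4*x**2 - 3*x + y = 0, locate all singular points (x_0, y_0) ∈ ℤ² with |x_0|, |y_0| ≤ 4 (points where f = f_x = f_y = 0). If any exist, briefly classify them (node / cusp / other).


No singular points in the scanned grid; C is smooth there.

Compute partial derivatives:
  f_x = 8*x - 3.
  f_y = 1.
f_y = 1 is a nonzero constant, so f_y never vanishes: no point (x, y) can satisfy f = f_x = f_y = 0. In particular no (x, y) ∈ {−4, ..., 4}² is singular; the curve is smooth.


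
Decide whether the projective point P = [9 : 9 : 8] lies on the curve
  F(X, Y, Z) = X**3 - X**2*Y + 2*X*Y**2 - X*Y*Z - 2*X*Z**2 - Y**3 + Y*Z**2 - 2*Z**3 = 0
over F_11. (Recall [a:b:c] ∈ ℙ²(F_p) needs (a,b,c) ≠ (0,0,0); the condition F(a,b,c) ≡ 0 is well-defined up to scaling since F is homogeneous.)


F(9,9,8) ≡ 10 (mod 11); P is NOT on the curve.

Evaluate F(9, 9, 8) term-by-term (mod 11).
  X**3 ↦ 1·729·1·1 = 729
  -X**2*Y ↦ -1·81·9·1 = -729
  2*X*Y**2 ↦ 2·9·81·1 = 1458
  -X*Y*Z ↦ -1·9·9·8 = -648
  -2*X*Z**2 ↦ -2·9·1·64 = -1152
  -Y**3 ↦ -1·1·729·1 = -729
  Y*Z**2 ↦ 1·1·9·64 = 576
  -2*Z**3 ↦ -2·1·1·512 = -1024
Sum: F(9, 9, 8) = (729) + (-729) + (1458) + (-648) + (-1152) + (-729) + (576) + (-1024) = -1519.
Reducing mod 11: -1519 ≡ 10 (mod 11).
Since F(a, b, c) ≡ 10 ≠ 0 (mod 11), P does NOT lie on the curve.


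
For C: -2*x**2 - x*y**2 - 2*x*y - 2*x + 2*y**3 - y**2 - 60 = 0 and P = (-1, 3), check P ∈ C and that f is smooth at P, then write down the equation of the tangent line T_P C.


Tangent line at P: -13*x + 56*y - 181 = 0.

Step 1: f(-1, 3) = 0, so P lies on C.
Step 2: partial derivatives
  f_x(x, y) = -4*x - y**2 - 2*y - 2, f_y(x, y) = -2*x*y - 2*x + 6*y**2 - 2*y.
  f_x(P) = -13, f_y(P) = 56 (gradient nonzero, so P is smooth).
Step 3: tangent line at P: -13·(x − -1) + 56·(y − 3) = 0.
Expanding: -13*x + 56*y - 181 = 0.


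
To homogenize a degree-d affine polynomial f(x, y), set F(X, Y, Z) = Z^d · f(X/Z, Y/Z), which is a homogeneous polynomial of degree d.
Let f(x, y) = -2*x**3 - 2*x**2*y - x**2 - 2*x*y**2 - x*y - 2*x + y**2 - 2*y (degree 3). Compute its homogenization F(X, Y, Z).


F(X, Y, Z) = -2*X**3 - 2*X**2*Y - X**2*Z - 2*X*Y**2 - X*Y*Z - 2*X*Z**2 + Y**2*Z - 2*Y*Z**2

deg(f) = 3.
Substitute x = X/Z, y = Y/Z into f, then multiply by Z^3.
  monomial -2·x^3·y^0 ↦ -2·X^3·Y^0·Z^0.
  monomial -2·x^2·y^1 ↦ -2·X^2·Y^1·Z^0.
  monomial -1·x^2·y^0 ↦ -1·X^2·Y^0·Z^1.
  monomial -2·x^1·y^2 ↦ -2·X^1·Y^2·Z^0.
  monomial -1·x^1·y^1 ↦ -1·X^1·Y^1·Z^1.
  monomial -2·x^1·y^0 ↦ -2·X^1·Y^0·Z^2.
  monomial 1·x^0·y^2 ↦ 1·X^0·Y^2·Z^1.
  monomial -2·x^0·y^1 ↦ -2·X^0·Y^1·Z^2.
Collecting: F(X, Y, Z) = -2*X**3 - 2*X**2*Y - X**2*Z - 2*X*Y**2 - X*Y*Z - 2*X*Z**2 + Y**2*Z - 2*Y*Z**2.
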